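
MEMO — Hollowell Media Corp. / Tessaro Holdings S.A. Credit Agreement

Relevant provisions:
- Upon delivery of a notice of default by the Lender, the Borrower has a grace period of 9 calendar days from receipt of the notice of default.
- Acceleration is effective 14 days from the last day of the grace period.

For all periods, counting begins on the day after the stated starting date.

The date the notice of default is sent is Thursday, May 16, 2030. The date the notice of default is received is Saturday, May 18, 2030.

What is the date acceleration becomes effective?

Jun 10, 2030

The last day of the grace period: 9 calendar days after May 18, 2030 is May 27, 2030.
Adding 14 calendar days to May 27, 2030 gives Jun 10, 2030, which is the date acceleration becomes effective.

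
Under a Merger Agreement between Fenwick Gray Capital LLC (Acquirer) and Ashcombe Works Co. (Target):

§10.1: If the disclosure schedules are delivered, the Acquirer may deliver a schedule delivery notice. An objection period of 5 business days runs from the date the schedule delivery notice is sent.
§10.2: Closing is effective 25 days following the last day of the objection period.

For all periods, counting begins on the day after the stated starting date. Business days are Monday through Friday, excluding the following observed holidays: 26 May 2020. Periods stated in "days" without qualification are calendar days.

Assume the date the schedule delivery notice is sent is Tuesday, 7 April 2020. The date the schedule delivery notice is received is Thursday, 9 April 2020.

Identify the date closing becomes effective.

9 May 2020

The last day of the objection period: counting 5 business days from Tuesday, 7 April 2020 (Apr 8, Apr 9, Apr 10, Apr 13, Apr 14, skipping weekends) reaches Tuesday, 14 April 2020.
The date closing becomes effective: 25 calendar days after 14 April 2020 is 9 May 2020.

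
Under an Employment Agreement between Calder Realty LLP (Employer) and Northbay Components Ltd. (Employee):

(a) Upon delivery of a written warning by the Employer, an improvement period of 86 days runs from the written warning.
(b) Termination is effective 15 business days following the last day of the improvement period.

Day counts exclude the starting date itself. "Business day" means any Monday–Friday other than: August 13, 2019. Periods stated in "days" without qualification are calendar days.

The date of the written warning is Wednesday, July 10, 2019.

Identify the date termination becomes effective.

Adding 86 calendar days to July 10, 2019 gives October 4, 2019, which is the last day of the improvement period.
The date termination becomes effective: counting 15 business days from Friday, October 4, 2019 (Oct 7, Oct 8, Oct 9, Oct 10, …, Oct 23, Oct 24, Oct 25, skipping weekends) reaches Friday, October 25, 2019.

October 25, 2019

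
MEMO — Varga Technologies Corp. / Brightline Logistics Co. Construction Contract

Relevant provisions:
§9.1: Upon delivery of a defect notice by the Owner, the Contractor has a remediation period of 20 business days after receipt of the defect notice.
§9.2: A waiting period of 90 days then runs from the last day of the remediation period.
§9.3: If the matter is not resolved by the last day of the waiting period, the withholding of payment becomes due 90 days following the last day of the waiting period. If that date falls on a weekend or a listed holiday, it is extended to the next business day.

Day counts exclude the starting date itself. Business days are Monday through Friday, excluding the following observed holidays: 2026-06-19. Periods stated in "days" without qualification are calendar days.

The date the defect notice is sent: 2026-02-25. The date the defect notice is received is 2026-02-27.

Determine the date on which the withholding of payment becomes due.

From Friday, 2026-02-27, 20 business days (Mar 2, Mar 3, Mar 4, Mar 5, …, Mar 25, Mar 26, Mar 27, skipping weekends) brings us to Friday, 2026-03-27, which is the last day of the remediation period.
Adding 90 calendar days to 2026-03-27 gives 2026-06-25, which is the last day of the waiting period.
Adding 90 calendar days to 2026-06-25 gives 2026-09-23, which is the date on which the withholding of payment becomes due. 2026-09-23 is a Wednesday and is not a listed holiday, so no roll-forward applies.

2026-09-23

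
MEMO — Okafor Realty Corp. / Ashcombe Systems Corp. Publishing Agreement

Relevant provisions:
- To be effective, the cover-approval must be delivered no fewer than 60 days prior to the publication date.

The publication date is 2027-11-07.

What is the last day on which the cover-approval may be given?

2027-09-08

Counting back 60 calendar days from 2027-11-07 gives 2027-09-08.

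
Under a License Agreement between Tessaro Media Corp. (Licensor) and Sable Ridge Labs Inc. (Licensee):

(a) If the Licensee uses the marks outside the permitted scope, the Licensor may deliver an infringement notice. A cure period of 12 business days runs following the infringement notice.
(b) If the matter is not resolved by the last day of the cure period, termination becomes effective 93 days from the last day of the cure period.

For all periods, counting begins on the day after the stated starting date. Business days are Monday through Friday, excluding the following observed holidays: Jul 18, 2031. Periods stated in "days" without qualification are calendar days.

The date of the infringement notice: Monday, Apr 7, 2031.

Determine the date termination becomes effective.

Jul 25, 2031

The last day of the cure period: counting 12 business days from Monday, Apr 7, 2031 (Apr 8, Apr 9, Apr 10, Apr 11, …, Apr 21, Apr 22, Apr 23, skipping weekends) reaches Wednesday, Apr 23, 2031.
The date termination becomes effective: 93 calendar days after Apr 23, 2031 is Jul 25, 2031.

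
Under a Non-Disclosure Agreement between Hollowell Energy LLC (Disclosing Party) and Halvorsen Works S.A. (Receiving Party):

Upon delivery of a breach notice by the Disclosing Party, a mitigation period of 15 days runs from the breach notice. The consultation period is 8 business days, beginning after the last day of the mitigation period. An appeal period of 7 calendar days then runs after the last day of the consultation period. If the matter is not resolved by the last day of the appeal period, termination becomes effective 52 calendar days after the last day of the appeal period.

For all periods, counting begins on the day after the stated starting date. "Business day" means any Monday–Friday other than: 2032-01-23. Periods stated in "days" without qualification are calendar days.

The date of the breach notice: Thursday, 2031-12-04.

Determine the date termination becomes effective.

Adding 15 calendar days to 2031-12-04 gives 2031-12-19, which is the last day of the mitigation period.
The last day of the consultation period: 8 business days after Friday, 2031-12-19, skipping weekends — Dec 22, Dec 23, Dec 24, Dec 25, Dec 26, Dec 29, Dec 30, Dec 31 — lands on Wednesday, 2031-12-31.
Adding 7 calendar days to 2031-12-31 gives 2032-01-07, which is the last day of the appeal period.
The date termination becomes effective: 2032-01-07 + 52 days = 2032-02-28.

2032-02-28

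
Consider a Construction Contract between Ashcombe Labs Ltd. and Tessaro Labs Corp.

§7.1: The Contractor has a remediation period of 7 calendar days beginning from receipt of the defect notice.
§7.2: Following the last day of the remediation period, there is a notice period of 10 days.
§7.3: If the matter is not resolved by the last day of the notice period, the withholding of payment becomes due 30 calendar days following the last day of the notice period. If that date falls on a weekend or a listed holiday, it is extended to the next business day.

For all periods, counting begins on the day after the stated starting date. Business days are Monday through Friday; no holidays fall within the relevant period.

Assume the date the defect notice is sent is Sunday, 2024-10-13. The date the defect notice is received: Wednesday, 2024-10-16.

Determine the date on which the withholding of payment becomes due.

The last day of the remediation period: 2024-10-16 + 7 days = 2024-10-23.
The last day of the notice period: 10 calendar days after 2024-10-23 is 2024-11-02.
The date on which the withholding of payment becomes due: 30 calendar days after 2024-11-02 is 2024-12-02. 2024-12-02 is a Monday, so no roll-forward applies.

2024-12-02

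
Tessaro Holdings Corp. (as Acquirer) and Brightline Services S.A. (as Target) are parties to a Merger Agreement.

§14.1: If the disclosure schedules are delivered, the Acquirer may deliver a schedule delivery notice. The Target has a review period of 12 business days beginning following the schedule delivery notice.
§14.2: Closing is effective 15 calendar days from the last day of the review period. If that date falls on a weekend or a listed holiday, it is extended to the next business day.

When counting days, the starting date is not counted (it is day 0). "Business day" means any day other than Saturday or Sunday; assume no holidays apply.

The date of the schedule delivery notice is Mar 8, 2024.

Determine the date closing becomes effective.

From Friday, Mar 8, 2024, 12 business days (Mar 11, Mar 12, Mar 13, Mar 14, …, Mar 22, Mar 25, Mar 26, skipping weekends) brings us to Tuesday, Mar 26, 2024, which is the last day of the review period.
Adding 15 calendar days to Mar 26, 2024 gives Apr 10, 2024, which is the date closing becomes effective. Apr 10, 2024 is a Wednesday, so no roll-forward applies.

Apr 10, 2024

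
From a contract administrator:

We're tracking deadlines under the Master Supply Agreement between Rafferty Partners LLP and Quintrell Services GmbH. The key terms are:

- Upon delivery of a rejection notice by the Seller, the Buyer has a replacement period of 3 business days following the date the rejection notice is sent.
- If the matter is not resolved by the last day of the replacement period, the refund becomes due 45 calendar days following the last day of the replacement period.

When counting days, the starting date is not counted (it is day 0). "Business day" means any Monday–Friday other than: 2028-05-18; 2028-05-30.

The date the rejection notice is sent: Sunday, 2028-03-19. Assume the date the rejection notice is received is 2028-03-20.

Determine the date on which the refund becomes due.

2028-05-06

The last day of the replacement period: 3 business days after Sunday, 2028-03-19, skipping weekends — Mar 20, Mar 21, Mar 22 — lands on Wednesday, 2028-03-22.
The date on which the refund becomes due: 45 calendar days after 2028-03-22 is 2028-05-06.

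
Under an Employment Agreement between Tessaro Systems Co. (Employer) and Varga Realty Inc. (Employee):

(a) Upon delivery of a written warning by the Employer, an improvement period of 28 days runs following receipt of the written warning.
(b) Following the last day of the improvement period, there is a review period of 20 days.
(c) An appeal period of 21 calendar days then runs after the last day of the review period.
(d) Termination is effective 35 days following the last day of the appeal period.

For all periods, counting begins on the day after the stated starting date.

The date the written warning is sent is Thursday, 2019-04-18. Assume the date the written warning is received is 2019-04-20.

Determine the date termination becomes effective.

2019-08-02

Adding 28 calendar days to 2019-04-20 gives 2019-05-18, which is the last day of the improvement period.
The last day of the review period: 20 calendar days after 2019-05-18 is 2019-06-07.
The last day of the appeal period: 2019-06-07 + 21 days = 2019-06-28.
The date termination becomes effective: 2019-06-28 + 35 days = 2019-08-02.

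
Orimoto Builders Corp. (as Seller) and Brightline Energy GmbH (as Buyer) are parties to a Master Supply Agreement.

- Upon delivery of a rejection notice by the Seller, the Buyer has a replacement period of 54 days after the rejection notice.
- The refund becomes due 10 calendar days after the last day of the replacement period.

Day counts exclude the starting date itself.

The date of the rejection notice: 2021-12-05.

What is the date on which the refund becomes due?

The last day of the replacement period: 54 calendar days after 2021-12-05 is 2022-01-28.
The date on which the refund becomes due: 10 calendar days after 2022-01-28 is 2022-02-07.

2022-02-07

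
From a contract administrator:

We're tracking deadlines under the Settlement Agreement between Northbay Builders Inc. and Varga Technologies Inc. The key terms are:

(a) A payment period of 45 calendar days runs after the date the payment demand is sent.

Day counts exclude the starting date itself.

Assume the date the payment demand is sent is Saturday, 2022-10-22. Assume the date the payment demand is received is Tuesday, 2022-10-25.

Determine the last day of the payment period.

2022-12-06

The last day of the payment period: 2022-10-22 + 45 days = 2022-12-06.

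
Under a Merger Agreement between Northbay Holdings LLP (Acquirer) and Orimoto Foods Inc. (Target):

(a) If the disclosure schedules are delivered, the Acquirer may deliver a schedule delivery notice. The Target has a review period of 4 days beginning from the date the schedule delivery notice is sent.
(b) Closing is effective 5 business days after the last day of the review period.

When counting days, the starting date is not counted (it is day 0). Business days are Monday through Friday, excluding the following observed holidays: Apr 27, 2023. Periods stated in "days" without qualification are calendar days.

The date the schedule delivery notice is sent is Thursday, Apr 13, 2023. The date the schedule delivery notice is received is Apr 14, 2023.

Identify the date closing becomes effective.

Apr 24, 2023

Adding 4 calendar days to Apr 13, 2023 gives Apr 17, 2023, which is the last day of the review period.
The date closing becomes effective: 5 business days after Monday, Apr 17, 2023, skipping weekends — Apr 18, Apr 19, Apr 20, Apr 21, Apr 24 — lands on Monday, Apr 24, 2023.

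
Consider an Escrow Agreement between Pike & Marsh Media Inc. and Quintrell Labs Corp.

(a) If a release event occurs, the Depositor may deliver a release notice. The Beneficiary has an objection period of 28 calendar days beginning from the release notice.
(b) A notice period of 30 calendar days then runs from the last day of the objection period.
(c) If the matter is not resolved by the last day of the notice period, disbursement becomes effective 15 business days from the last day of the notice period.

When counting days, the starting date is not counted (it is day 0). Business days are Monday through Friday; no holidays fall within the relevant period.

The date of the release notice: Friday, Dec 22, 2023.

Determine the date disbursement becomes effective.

The last day of the objection period: Dec 22, 2023 + 28 days = Jan 19, 2024.
The last day of the notice period: Jan 19, 2024 + 30 days = Feb 18, 2024.
The date disbursement becomes effective: counting 15 business days from Sunday, Feb 18, 2024 (Feb 19, Feb 20, Feb 21, Feb 22, …, Mar 6, Mar 7, Mar 8, skipping weekends) reaches Friday, Mar 8, 2024.

Mar 8, 2024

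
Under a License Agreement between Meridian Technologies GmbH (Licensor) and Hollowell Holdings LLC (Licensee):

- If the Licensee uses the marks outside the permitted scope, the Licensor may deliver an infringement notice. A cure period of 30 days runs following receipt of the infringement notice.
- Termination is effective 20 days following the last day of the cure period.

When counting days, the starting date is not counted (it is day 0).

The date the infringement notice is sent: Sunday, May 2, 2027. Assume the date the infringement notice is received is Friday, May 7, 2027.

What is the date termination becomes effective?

The last day of the cure period: 30 calendar days after May 7, 2027 is June 6, 2027.
Adding 20 calendar days to June 6, 2027 gives June 26, 2027, which is the date termination becomes effective.

June 26, 2027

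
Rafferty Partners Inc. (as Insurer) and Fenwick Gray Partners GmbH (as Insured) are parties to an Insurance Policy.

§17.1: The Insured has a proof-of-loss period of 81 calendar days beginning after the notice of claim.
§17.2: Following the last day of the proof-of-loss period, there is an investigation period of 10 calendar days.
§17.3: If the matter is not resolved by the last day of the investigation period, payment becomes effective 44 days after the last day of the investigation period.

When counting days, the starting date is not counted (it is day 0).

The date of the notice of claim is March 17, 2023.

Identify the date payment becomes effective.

July 30, 2023

The last day of the proof-of-loss period: 81 calendar days after March 17, 2023 is June 6, 2023.
Adding 10 calendar days to June 6, 2023 gives June 16, 2023, which is the last day of the investigation period.
The date payment becomes effective: 44 calendar days after June 16, 2023 is July 30, 2023.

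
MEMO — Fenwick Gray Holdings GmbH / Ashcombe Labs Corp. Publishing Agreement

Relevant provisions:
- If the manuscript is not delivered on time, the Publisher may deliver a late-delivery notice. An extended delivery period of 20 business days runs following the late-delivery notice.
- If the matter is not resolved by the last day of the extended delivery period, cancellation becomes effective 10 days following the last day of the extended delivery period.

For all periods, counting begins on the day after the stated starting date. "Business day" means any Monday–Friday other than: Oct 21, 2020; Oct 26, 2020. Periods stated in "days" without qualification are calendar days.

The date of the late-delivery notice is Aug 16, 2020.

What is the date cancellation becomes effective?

Sep 21, 2020

The last day of the extended delivery period: 20 business days after Sunday, Aug 16, 2020, skipping weekends — Aug 17, Aug 18, Aug 19, Aug 20, …, Sep 9, Sep 10, Sep 11 — lands on Friday, Sep 11, 2020.
The date cancellation becomes effective: 10 calendar days after Sep 11, 2020 is Sep 21, 2020.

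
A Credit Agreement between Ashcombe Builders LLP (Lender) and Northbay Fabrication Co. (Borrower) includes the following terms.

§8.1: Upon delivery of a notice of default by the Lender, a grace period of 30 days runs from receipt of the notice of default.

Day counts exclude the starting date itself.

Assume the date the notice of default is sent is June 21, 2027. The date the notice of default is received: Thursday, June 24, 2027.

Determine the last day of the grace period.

July 24, 2027

The last day of the grace period: 30 calendar days after June 24, 2027 is July 24, 2027.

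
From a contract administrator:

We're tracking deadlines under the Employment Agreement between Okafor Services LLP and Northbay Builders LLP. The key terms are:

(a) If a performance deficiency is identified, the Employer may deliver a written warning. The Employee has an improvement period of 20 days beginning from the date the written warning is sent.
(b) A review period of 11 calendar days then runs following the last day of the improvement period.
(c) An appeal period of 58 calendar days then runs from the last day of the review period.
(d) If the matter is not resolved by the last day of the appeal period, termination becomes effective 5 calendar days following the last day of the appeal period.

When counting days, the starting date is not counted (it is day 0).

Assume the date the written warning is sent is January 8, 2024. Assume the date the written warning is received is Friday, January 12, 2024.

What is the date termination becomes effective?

The last day of the improvement period: January 8, 2024 + 20 days = January 28, 2024.
Adding 11 calendar days to January 28, 2024 gives February 8, 2024, which is the last day of the review period.
The last day of the appeal period: 58 calendar days after February 8, 2024 is April 6, 2024.
Adding 5 calendar days to April 6, 2024 gives April 11, 2024, which is the date termination becomes effective.

April 11, 2024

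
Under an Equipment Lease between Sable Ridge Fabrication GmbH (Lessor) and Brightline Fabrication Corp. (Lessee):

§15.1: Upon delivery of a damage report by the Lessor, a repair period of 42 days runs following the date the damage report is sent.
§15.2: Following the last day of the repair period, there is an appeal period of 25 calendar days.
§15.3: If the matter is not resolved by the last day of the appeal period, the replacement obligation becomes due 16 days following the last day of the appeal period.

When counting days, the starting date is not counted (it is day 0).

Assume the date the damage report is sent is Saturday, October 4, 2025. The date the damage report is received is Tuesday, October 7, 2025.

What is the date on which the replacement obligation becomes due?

December 26, 2025

The last day of the repair period: October 4, 2025 + 42 days = November 15, 2025.
The last day of the appeal period: November 15, 2025 + 25 days = December 10, 2025.
The date on which the replacement obligation becomes due: December 10, 2025 + 16 days = December 26, 2025.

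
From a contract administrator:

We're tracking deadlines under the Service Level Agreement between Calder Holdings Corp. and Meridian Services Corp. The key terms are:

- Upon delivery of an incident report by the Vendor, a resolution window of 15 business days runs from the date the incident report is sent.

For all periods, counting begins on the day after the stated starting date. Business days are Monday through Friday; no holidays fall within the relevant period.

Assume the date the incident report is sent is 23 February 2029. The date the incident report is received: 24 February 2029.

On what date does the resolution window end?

The last day of the resolution window: counting 15 business days from Friday, 23 February 2029 (Feb 26, Feb 27, Feb 28, Mar 1, …, Mar 14, Mar 15, Mar 16, skipping weekends) reaches Friday, 16 March 2029.

16 March 2029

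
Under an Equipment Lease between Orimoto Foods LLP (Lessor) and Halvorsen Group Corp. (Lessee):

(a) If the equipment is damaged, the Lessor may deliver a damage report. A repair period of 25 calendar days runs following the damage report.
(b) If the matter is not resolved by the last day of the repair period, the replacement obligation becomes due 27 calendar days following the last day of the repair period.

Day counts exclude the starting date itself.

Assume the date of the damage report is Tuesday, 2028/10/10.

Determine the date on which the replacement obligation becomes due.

The last day of the repair period: 2028/10/10 + 25 days = 2028/11/04.
Adding 27 calendar days to 2028/11/04 gives 2028/12/01, which is the date on which the replacement obligation becomes due.

2028/12/01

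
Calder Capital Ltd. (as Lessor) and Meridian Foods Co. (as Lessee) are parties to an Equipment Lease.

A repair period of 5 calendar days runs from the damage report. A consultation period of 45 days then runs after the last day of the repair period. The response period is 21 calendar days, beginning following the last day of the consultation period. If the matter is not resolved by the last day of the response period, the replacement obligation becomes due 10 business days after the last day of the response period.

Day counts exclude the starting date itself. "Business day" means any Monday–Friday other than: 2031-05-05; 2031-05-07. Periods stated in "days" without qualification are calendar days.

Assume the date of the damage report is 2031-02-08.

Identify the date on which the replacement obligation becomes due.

The last day of the repair period: 2031-02-08 + 5 days = 2031-02-13.
The last day of the consultation period: 2031-02-13 + 45 days = 2031-03-30.
The last day of the response period: 21 calendar days after 2031-03-30 is 2031-04-20.
The date on which the replacement obligation becomes due: counting 10 business days from Sunday, 2031-04-20 (Apr 21, Apr 22, Apr 23, Apr 24, Apr 25, Apr 28, Apr 29, Apr 30, May 1, May 2, skipping weekends) reaches Friday, 2031-05-02.

2031-05-02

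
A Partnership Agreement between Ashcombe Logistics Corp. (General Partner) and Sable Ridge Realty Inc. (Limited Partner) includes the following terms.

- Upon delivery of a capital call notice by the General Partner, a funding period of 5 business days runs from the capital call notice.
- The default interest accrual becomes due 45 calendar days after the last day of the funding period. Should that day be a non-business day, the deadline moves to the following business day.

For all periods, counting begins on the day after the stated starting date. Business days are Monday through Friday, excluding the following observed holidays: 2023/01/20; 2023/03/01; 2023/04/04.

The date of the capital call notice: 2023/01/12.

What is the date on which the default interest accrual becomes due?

The last day of the funding period: 5 business days after Thursday, 2023/01/12, skipping weekends — Jan 13, Jan 16, Jan 17, Jan 18, Jan 19 — lands on Thursday, 2023/01/19.
Adding 45 calendar days to 2023/01/19 gives 2023/03/05, which is the date on which the default interest accrual becomes due. That falls on a Sunday, so it rolls to the next business day, Monday, 2023/03/06.

2023/03/06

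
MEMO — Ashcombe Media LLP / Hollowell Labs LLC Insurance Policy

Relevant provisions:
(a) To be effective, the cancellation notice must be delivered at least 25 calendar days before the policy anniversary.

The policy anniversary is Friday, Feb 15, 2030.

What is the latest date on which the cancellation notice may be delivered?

Jan 21, 2030

Feb 15, 2030 minus 25 days is Jan 21, 2030.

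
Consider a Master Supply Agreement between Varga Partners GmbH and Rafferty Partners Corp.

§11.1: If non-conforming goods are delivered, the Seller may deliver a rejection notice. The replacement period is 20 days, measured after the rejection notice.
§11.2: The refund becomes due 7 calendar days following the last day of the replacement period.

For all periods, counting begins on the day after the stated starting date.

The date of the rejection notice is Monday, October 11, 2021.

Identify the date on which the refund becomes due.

November 7, 2021

The last day of the replacement period: 20 calendar days after October 11, 2021 is October 31, 2021.
Adding 7 calendar days to October 31, 2021 gives November 7, 2021, which is the date on which the refund becomes due.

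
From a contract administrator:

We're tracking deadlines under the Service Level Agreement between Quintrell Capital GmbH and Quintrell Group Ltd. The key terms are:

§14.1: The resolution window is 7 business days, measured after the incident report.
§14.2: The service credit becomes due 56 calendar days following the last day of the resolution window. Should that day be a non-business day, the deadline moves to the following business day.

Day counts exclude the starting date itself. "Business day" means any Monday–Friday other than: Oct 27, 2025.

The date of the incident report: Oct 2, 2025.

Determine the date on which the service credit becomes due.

The last day of the resolution window: 7 business days after Thursday, Oct 2, 2025, skipping weekends — Oct 3, Oct 6, Oct 7, Oct 8, Oct 9, Oct 10, Oct 13 — lands on Monday, Oct 13, 2025.
The date on which the service credit becomes due: 56 calendar days after Oct 13, 2025 is Dec 8, 2025. Dec 8, 2025 is a Monday and is not a listed holiday, so no roll-forward applies.

Dec 8, 2025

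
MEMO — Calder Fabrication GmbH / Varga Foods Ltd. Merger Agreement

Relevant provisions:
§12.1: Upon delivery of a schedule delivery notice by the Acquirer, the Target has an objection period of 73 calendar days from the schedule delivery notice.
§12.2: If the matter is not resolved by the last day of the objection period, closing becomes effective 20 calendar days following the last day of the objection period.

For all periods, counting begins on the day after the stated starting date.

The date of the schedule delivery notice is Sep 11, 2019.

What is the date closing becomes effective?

Dec 13, 2019

The last day of the objection period: Sep 11, 2019 + 73 days = Nov 23, 2019.
The date closing becomes effective: 20 calendar days after Nov 23, 2019 is Dec 13, 2019.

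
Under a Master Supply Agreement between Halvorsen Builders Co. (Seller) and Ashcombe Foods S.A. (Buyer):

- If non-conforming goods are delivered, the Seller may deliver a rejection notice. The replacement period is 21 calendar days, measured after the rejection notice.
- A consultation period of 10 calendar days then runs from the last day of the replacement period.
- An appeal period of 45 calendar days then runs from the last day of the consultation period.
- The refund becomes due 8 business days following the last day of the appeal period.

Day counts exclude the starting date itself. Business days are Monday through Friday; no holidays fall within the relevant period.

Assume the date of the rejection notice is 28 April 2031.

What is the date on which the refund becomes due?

The last day of the replacement period: 28 April 2031 + 21 days = 19 May 2031.
Adding 10 calendar days to 19 May 2031 gives 29 May 2031, which is the last day of the consultation period.
The last day of the appeal period: 29 May 2031 + 45 days = 13 July 2031.
The date on which the refund becomes due: 8 business days after Sunday, 13 July 2031, skipping weekends — Jul 14, Jul 15, Jul 16, Jul 17, Jul 18, Jul 21, Jul 22, Jul 23 — lands on Wednesday, 23 July 2031.

23 July 2031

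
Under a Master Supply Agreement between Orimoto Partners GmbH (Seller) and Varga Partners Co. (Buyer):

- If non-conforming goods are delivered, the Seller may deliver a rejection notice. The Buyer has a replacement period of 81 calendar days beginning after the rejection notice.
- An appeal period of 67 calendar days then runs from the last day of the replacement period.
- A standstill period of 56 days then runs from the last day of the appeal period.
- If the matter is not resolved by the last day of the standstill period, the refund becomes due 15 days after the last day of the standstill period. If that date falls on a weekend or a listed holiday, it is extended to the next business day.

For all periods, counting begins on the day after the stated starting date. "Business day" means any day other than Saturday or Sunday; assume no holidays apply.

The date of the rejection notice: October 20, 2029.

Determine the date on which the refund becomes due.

May 27, 2030

Adding 81 calendar days to October 20, 2029 gives January 9, 2030, which is the last day of the replacement period.
The last day of the appeal period: 67 calendar days after January 9, 2030 is March 17, 2030.
Adding 56 calendar days to March 17, 2030 gives May 12, 2030, which is the last day of the standstill period.
Adding 15 calendar days to May 12, 2030 gives May 27, 2030, which is the date on which the refund becomes due. May 27, 2030 is a Monday, so no roll-forward applies.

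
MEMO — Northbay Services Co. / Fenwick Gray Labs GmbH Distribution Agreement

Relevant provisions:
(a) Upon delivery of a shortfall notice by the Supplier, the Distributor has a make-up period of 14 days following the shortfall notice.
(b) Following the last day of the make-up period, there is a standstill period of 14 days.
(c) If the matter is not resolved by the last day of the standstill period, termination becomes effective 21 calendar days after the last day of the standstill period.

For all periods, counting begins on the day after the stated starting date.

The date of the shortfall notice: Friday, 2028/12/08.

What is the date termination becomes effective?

2029/01/26

The last day of the make-up period: 2028/12/08 + 14 days = 2028/12/22.
The last day of the standstill period: 14 calendar days after 2028/12/22 is 2029/01/05.
Adding 21 calendar days to 2029/01/05 gives 2029/01/26, which is the date termination becomes effective.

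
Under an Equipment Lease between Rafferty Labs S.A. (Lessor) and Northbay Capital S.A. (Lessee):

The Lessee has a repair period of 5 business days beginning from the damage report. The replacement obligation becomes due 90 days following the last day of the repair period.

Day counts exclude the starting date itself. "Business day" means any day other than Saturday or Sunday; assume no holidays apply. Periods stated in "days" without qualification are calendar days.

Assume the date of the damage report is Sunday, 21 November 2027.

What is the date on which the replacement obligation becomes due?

24 February 2028

From Sunday, 21 November 2027, 5 business days (Nov 22, Nov 23, Nov 24, Nov 25, Nov 26, skipping weekends) brings us to Friday, 26 November 2027, which is the last day of the repair period.
The date on which the replacement obligation becomes due: 90 calendar days after 26 November 2027 is 24 February 2028.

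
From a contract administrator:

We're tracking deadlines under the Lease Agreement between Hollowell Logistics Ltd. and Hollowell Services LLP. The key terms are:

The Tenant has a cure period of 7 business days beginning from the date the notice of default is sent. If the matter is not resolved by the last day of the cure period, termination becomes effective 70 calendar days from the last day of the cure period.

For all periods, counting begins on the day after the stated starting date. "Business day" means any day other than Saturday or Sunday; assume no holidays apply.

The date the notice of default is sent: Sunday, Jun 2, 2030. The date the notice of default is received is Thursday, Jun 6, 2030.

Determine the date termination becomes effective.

Aug 20, 2030

The last day of the cure period: counting 7 business days from Sunday, Jun 2, 2030 (Jun 3, Jun 4, Jun 5, Jun 6, Jun 7, Jun 10, Jun 11, skipping weekends) reaches Tuesday, Jun 11, 2030.
The date termination becomes effective: 70 calendar days after Jun 11, 2030 is Aug 20, 2030.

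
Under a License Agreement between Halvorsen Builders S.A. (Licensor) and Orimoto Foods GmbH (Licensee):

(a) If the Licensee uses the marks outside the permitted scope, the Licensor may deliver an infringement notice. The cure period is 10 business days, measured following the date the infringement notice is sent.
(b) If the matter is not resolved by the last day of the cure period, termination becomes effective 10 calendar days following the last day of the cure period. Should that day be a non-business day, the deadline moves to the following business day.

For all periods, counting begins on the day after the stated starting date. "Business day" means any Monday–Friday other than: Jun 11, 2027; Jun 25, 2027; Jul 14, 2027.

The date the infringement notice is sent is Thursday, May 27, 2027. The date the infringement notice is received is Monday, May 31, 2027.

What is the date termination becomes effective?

Jun 21, 2027

The last day of the cure period: 10 business days after Thursday, May 27, 2027, skipping weekends — May 28, May 31, Jun 1, Jun 2, Jun 3, Jun 4, Jun 7, Jun 8, Jun 9, Jun 10 — lands on Thursday, Jun 10, 2027.
The date termination becomes effective: 10 calendar days after Jun 10, 2027 is Jun 20, 2027. That falls on a Sunday, so it rolls to the next business day, Monday, Jun 21, 2027.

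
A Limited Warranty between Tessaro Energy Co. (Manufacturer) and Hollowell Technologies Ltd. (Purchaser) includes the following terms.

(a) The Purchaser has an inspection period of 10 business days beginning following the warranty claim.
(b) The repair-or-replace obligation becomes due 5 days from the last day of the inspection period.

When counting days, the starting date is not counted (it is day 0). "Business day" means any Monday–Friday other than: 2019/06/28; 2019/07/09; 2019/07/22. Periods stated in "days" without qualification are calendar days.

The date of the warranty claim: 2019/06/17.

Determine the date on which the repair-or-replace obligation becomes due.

From Monday, 2019/06/17, 10 business days (Jun 18, Jun 19, Jun 20, Jun 21, Jun 24, Jun 25, Jun 26, Jun 27, Jul 1, Jul 2, skipping weekends and the listed holiday on Jun 28) brings us to Tuesday, 2019/07/02, which is the last day of the inspection period.
Adding 5 calendar days to 2019/07/02 gives 2019/07/07, which is the date on which the repair-or-replace obligation becomes due.

2019/07/07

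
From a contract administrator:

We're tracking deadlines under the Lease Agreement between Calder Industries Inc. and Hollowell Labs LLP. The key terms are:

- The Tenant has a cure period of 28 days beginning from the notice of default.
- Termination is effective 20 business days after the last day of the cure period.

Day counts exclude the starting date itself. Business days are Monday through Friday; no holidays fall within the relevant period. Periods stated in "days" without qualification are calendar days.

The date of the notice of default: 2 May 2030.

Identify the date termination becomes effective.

Adding 28 calendar days to 2 May 2030 gives 30 May 2030, which is the last day of the cure period.
The date termination becomes effective: counting 20 business days from Thursday, 30 May 2030 (May 31, Jun 3, Jun 4, Jun 5, …, Jun 25, Jun 26, Jun 27, skipping weekends) reaches Thursday, 27 June 2030.

27 June 2030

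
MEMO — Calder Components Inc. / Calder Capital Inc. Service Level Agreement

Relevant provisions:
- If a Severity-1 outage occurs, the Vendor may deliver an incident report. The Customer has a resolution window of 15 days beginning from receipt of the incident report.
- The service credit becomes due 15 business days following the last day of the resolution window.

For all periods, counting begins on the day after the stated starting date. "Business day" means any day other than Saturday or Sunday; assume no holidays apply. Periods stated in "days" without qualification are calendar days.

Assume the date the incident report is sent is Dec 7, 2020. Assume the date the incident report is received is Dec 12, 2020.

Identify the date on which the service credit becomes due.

The last day of the resolution window: Dec 12, 2020 + 15 days = Dec 27, 2020.
From Sunday, Dec 27, 2020, 15 business days (Dec 28, Dec 29, Dec 30, Dec 31, …, Jan 13, Jan 14, Jan 15, skipping weekends) brings us to Friday, Jan 15, 2021, which is the date on which the service credit becomes due.

Jan 15, 2021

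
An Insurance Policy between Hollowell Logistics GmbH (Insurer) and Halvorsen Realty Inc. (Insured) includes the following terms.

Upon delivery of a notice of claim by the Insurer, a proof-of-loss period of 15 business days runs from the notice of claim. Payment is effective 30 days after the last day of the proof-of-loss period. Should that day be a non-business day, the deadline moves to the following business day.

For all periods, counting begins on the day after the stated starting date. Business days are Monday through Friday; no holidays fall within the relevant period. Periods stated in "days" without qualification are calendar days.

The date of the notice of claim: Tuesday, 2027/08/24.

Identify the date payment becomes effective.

2027/10/14

From Tuesday, 2027/08/24, 15 business days (Aug 25, Aug 26, Aug 27, Aug 30, …, Sep 10, Sep 13, Sep 14, skipping weekends) brings us to Tuesday, 2027/09/14, which is the last day of the proof-of-loss period.
The date payment becomes effective: 30 calendar days after 2027/09/14 is 2027/10/14. 2027/10/14 is a Thursday, so no roll-forward applies.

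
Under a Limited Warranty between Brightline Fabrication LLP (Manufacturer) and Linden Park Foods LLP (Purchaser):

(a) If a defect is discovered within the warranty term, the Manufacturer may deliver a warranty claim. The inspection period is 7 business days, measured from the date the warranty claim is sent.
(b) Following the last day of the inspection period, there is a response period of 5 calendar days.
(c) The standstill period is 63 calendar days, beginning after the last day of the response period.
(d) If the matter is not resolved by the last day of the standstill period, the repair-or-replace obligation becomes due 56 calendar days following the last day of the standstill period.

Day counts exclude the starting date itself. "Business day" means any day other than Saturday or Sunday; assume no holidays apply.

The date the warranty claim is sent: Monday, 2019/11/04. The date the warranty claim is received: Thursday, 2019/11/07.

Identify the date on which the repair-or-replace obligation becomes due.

2020/03/16

From Monday, 2019/11/04, 7 business days (Nov 5, Nov 6, Nov 7, Nov 8, Nov 11, Nov 12, Nov 13, skipping weekends) brings us to Wednesday, 2019/11/13, which is the last day of the inspection period.
Adding 5 calendar days to 2019/11/13 gives 2019/11/18, which is the last day of the response period.
The last day of the standstill period: 2019/11/18 + 63 days = 2020/01/20.
The date on which the repair-or-replace obligation becomes due: 2020/01/20 + 56 days = 2020/03/16.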